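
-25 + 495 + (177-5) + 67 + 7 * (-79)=156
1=1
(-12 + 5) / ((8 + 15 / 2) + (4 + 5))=-2 / 7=-0.29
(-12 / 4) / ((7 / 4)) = -12 / 7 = -1.71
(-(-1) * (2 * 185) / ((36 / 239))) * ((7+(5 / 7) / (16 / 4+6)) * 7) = 121591.25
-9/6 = -3/2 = -1.50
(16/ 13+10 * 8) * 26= 2112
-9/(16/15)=-135/16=-8.44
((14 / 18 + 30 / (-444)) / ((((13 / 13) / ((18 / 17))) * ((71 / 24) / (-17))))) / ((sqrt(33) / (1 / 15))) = -344 * sqrt(33) / 39405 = -0.05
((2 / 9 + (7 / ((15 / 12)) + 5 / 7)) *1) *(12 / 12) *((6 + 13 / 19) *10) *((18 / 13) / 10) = 60.50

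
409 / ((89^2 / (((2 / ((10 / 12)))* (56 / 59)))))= 274848 / 2336695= 0.12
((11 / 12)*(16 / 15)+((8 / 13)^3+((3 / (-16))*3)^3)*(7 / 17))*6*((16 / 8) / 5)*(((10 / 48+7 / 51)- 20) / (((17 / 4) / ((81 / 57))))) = -165687318078777 / 10500267980800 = -15.78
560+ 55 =615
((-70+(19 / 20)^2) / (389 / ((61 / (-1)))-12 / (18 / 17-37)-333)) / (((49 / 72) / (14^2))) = 9271198521 / 157955975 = 58.69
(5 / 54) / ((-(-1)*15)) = 1 / 162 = 0.01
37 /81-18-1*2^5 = -4013 /81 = -49.54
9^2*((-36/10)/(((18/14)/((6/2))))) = -680.40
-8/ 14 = -4/ 7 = -0.57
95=95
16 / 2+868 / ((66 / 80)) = 34984 / 33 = 1060.12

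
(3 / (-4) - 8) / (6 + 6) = -35 / 48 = -0.73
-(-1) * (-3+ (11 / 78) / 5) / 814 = -1159 / 317460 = -0.00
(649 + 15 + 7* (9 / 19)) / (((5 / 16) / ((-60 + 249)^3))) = 1369589434416 / 95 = 14416730888.59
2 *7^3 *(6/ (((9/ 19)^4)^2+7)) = 17476086369189/ 29731997002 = 587.79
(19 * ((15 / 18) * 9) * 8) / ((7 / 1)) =1140 / 7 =162.86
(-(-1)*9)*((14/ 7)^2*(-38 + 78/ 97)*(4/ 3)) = -173184/ 97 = -1785.40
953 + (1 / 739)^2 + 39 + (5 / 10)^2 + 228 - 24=2613188989 / 2184484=1196.25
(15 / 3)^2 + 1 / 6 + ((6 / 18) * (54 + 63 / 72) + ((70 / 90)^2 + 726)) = 499001 / 648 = 770.06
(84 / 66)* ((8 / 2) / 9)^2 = 224 / 891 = 0.25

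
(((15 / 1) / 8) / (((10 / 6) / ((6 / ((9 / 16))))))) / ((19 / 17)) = 204 / 19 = 10.74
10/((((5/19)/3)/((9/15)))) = 342/5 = 68.40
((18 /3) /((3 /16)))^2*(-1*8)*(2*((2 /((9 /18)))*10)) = -655360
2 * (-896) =-1792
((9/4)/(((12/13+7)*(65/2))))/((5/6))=27/2575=0.01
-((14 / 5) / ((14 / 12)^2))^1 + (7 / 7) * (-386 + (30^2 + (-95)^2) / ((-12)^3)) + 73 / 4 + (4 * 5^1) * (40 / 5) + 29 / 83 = -215.20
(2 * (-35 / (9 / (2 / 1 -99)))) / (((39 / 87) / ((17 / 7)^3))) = 138202690 / 5733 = 24106.52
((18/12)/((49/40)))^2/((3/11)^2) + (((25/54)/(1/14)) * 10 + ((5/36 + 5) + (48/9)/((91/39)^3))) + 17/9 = 23965423/259308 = 92.42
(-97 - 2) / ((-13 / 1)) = 99 / 13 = 7.62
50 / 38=25 / 19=1.32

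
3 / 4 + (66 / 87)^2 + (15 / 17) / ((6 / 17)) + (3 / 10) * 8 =104713 / 16820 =6.23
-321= -321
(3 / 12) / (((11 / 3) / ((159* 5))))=2385 / 44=54.20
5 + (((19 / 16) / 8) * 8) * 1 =99 / 16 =6.19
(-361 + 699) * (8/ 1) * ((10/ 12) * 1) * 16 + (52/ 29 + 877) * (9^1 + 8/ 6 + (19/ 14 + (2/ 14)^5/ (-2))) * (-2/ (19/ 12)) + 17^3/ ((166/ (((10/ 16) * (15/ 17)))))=851989790792305/ 36894457488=23092.62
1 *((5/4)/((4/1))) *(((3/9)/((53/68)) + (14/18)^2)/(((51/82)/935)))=49982075/103032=485.11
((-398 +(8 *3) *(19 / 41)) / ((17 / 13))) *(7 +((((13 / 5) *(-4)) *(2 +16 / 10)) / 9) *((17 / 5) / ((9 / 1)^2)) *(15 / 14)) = -948282478 / 470475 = -2015.59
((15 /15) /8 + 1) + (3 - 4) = 1 /8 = 0.12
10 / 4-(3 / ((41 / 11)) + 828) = -67757 / 82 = -826.30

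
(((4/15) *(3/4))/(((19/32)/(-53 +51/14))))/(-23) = 11056/15295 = 0.72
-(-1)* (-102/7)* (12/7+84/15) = -26112/245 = -106.58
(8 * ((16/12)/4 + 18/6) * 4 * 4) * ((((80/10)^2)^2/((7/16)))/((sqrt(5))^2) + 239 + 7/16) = 18922576/21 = 901075.05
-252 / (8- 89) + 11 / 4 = 211 / 36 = 5.86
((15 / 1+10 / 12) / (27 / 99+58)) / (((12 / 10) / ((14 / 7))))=5225 / 11538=0.45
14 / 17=0.82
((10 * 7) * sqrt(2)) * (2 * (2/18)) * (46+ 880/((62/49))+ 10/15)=9662800 * sqrt(2)/837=16326.48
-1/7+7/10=0.56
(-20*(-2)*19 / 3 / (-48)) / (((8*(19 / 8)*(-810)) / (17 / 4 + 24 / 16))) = 23 / 11664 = 0.00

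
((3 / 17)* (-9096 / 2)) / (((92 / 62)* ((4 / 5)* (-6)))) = 176235 / 1564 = 112.68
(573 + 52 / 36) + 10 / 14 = 36235 / 63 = 575.16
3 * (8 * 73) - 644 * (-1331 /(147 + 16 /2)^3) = 6525086164 /3723875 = 1752.23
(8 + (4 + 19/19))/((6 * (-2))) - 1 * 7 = -97/12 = -8.08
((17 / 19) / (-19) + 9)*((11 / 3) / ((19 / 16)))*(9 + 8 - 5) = 2275328 / 6859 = 331.73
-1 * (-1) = 1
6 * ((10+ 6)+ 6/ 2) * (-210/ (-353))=23940/ 353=67.82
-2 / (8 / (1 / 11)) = -1 / 44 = -0.02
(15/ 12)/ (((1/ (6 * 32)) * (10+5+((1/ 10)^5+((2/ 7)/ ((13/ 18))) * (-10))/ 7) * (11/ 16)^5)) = 16030629888000000/ 148086409155641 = 108.25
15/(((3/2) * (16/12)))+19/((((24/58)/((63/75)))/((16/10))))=17303/250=69.21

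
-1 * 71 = -71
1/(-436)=-1/436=-0.00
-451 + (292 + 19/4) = -154.25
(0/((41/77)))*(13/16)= 0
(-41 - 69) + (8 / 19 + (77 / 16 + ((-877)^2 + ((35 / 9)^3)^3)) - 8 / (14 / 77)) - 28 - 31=114520289609104895 / 117775828656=972358.17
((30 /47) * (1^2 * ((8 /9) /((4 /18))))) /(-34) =-60 /799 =-0.08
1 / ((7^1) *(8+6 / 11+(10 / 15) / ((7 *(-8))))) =132 / 7885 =0.02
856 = 856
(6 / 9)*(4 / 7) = 8 / 21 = 0.38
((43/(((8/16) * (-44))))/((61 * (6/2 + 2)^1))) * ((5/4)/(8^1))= -43/42944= -0.00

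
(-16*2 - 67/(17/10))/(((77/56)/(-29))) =1506.14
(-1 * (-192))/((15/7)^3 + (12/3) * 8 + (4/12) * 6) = 65856/15037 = 4.38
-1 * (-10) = 10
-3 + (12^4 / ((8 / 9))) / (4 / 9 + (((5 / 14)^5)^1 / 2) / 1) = 225821456745 / 4330717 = 52144.13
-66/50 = -33/25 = -1.32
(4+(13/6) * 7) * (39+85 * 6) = 21045/2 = 10522.50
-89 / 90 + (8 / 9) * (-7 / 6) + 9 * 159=1428.97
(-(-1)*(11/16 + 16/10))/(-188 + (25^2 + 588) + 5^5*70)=183/17582000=0.00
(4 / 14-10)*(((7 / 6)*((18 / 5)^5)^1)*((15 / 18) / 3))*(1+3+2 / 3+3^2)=-16259616 / 625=-26015.39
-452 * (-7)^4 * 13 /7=-2015468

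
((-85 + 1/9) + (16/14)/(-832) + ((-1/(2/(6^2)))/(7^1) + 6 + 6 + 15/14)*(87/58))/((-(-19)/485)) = -219708395/124488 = -1764.90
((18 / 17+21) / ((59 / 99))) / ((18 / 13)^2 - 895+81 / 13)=-6274125 / 150327634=-0.04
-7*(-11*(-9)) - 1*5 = -698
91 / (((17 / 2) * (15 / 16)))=2912 / 255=11.42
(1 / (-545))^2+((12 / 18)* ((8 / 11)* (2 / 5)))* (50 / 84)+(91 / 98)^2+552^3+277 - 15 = 168196870.98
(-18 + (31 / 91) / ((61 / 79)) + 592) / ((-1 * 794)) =-3188723 / 4407494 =-0.72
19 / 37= 0.51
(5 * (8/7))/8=5/7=0.71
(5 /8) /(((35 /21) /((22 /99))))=1 /12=0.08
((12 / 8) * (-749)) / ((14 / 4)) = -321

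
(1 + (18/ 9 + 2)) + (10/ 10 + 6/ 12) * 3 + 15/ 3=14.50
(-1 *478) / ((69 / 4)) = -1912 / 69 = -27.71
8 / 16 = 1 / 2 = 0.50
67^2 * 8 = 35912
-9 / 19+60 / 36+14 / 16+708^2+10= 228581887 / 456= 501276.07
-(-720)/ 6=120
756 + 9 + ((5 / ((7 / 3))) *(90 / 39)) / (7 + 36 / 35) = 2796795 / 3653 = 765.62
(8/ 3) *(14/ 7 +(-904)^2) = 2179248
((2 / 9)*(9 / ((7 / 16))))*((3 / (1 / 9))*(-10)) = -1234.29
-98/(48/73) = -3577/24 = -149.04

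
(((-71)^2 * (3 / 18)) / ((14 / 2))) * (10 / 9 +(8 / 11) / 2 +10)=2863288 / 2079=1377.24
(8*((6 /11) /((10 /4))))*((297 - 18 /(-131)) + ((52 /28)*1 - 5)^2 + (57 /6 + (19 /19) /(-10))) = 974912448 /1765225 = 552.29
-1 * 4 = -4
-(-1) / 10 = 1 / 10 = 0.10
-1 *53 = -53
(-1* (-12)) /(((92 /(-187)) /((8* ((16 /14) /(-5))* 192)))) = 8563.44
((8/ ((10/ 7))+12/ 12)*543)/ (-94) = -17919/ 470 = -38.13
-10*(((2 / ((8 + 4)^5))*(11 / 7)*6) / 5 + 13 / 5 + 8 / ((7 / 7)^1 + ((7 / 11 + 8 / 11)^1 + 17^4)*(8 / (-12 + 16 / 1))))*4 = -385267571149 / 3704406048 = -104.00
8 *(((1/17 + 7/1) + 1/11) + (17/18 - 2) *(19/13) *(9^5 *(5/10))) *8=-2914645.19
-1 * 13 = -13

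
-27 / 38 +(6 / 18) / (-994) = -20138 / 28329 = -0.71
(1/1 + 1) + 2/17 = 36/17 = 2.12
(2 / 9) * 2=4 / 9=0.44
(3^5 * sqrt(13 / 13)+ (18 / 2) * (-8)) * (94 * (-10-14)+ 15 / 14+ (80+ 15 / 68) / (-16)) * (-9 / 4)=26488838619 / 30464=869512.82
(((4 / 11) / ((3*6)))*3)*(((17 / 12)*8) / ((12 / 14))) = 238 / 297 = 0.80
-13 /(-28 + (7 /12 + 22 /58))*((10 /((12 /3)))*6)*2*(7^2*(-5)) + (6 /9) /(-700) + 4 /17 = -593498132153 /167950650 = -3533.77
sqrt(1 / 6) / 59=sqrt(6) / 354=0.01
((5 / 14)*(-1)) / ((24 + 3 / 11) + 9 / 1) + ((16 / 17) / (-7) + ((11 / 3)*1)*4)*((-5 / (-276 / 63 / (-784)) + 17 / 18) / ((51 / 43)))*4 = -40285391295403 / 919599156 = -43807.56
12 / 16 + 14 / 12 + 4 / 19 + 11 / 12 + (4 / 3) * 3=803 / 114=7.04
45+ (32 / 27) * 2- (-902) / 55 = 8609 / 135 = 63.77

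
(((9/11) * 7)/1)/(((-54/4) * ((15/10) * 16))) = -7/396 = -0.02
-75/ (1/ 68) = -5100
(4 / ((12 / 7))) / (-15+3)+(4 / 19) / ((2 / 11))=659 / 684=0.96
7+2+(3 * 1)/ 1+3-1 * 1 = 14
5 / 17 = 0.29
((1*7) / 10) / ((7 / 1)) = 1 / 10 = 0.10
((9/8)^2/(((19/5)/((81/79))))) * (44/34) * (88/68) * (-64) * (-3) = 47632860/433789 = 109.81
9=9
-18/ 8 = -9/ 4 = -2.25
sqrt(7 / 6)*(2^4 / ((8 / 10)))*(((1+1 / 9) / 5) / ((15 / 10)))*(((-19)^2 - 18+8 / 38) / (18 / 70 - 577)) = -4564700*sqrt(42) / 15533127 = -1.90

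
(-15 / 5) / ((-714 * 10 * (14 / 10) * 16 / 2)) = 1 / 26656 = 0.00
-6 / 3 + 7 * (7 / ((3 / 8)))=386 / 3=128.67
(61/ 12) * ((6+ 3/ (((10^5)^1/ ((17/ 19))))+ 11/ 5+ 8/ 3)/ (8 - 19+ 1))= -3778349333/ 684000000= -5.52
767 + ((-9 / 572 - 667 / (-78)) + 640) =1415.54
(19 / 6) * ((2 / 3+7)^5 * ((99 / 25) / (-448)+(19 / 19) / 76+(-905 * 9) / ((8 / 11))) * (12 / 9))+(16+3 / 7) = -15339260302657783 / 12247200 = -1252470793.54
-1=-1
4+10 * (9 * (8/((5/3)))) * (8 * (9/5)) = 31124/5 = 6224.80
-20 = -20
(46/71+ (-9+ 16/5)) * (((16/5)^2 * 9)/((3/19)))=-3007.19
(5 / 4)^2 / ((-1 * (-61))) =25 / 976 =0.03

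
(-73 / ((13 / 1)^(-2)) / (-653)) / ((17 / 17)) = 18.89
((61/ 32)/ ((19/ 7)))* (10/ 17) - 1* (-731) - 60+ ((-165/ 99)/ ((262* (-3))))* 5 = 4091033077/ 6093072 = 671.42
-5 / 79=-0.06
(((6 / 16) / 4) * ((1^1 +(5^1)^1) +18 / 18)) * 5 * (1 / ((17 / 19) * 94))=1995 / 51136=0.04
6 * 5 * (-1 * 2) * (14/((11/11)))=-840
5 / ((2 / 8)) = 20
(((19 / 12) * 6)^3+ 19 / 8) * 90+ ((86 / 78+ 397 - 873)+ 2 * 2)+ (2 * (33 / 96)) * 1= 47990149 / 624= 76907.29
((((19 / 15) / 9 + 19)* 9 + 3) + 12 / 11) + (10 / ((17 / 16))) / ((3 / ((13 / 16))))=501833 / 2805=178.91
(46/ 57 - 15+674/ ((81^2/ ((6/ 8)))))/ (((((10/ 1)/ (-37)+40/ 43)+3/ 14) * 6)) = -13065026303/ 4854969414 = -2.69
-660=-660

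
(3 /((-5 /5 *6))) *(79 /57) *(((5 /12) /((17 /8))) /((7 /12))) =-1580 /6783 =-0.23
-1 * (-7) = 7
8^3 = 512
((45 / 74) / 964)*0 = 0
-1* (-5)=5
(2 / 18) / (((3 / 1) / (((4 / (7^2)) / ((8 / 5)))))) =5 / 2646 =0.00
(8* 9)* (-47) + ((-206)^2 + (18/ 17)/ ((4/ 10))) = 663929/ 17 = 39054.65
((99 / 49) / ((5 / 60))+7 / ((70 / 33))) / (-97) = -0.28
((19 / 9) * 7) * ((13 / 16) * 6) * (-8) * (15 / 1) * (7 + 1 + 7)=-129675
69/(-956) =-69/956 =-0.07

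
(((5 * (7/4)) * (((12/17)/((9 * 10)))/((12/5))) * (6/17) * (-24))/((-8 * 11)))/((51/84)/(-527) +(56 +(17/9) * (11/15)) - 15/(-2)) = 1025325/24170289869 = 0.00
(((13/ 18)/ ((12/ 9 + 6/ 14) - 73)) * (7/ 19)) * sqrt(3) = -637 * sqrt(3)/ 170544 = -0.01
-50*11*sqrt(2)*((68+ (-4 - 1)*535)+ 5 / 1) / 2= 715550*sqrt(2)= 1011940.51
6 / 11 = 0.55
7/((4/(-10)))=-35/2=-17.50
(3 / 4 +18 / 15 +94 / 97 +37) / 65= 77443 / 126100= 0.61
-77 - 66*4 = -341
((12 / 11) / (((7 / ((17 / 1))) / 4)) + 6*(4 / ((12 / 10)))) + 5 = 2741 / 77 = 35.60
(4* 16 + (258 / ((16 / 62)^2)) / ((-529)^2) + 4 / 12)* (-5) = -8643349615 / 26864736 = -321.74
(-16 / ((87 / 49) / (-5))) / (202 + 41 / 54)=70560 / 317521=0.22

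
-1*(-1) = 1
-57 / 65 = -0.88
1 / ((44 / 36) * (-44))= -9 / 484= -0.02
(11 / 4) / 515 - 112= -230709 / 2060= -111.99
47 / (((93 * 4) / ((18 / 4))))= 141 / 248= 0.57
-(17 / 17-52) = 51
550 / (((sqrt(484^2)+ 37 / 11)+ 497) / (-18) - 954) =-5445 / 9986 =-0.55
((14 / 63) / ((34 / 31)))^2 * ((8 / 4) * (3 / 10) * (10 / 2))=961 / 7803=0.12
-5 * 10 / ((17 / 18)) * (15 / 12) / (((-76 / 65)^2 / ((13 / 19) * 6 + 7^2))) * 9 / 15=-1542.38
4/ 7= 0.57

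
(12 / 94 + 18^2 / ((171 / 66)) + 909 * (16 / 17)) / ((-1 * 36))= -2481359 / 91086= -27.24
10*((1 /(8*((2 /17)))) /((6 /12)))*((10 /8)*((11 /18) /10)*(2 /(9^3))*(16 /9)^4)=1914880 /43046721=0.04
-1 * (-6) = 6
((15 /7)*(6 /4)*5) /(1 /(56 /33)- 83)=-180 /923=-0.20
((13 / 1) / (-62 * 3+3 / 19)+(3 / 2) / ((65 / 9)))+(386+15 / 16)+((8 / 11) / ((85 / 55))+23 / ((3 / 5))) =8862272799 / 20809360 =425.88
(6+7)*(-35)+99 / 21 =-3152 / 7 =-450.29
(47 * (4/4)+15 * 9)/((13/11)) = 154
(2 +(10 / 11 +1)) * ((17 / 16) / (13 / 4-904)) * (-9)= 2193 / 52844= 0.04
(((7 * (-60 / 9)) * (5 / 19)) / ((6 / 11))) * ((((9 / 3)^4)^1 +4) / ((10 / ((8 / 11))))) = -23800 / 171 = -139.18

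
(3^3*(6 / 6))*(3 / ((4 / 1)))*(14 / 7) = 81 / 2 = 40.50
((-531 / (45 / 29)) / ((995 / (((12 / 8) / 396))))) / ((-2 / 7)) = 11977 / 2626800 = 0.00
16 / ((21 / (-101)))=-1616 / 21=-76.95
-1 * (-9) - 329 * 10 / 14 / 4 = -199 / 4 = -49.75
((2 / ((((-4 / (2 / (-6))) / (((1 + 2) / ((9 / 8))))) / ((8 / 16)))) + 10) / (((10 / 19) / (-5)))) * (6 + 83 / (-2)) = 31027 / 9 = 3447.44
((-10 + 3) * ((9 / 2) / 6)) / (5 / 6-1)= 63 / 2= 31.50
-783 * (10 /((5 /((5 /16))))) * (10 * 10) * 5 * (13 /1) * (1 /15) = -424125 /2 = -212062.50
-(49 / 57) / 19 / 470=-49 / 509010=-0.00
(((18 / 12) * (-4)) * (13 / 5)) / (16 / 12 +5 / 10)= -468 / 55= -8.51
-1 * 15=-15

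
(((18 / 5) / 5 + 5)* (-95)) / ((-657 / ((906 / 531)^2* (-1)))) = -2.41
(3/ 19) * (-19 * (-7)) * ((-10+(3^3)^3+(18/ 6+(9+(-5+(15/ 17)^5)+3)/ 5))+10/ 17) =2933708527764/ 7099285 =413240.00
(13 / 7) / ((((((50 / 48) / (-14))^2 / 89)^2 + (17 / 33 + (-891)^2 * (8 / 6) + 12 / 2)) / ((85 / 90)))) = 1947832180310016 / 1175510806009548542123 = 0.00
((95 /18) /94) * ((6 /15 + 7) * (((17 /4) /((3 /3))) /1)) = 11951 /6768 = 1.77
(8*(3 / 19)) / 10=12 / 95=0.13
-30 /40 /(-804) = 1 /1072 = 0.00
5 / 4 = 1.25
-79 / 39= -2.03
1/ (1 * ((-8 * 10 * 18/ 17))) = -17/ 1440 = -0.01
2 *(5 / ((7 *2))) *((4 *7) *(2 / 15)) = 8 / 3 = 2.67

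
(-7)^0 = 1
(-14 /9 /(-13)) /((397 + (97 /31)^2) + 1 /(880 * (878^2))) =1303842362240 /4432554472903011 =0.00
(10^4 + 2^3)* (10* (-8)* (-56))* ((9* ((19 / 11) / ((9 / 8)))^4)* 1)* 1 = 2659237662556160 / 1185921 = 2242339635.23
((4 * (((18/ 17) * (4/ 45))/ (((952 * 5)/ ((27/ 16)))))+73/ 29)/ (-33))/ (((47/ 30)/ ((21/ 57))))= -14768683/ 823265630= -0.02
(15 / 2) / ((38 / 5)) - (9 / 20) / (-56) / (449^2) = 4233621171 / 4290069280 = 0.99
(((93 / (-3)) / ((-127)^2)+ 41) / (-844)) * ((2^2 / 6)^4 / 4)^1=-0.00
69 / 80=0.86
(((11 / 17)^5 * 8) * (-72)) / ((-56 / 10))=115956720 / 9938999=11.67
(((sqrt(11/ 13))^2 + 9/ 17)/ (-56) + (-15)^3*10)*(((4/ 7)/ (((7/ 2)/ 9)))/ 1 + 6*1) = -19109331408/ 75803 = -252092.02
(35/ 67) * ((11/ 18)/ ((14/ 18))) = 55/ 134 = 0.41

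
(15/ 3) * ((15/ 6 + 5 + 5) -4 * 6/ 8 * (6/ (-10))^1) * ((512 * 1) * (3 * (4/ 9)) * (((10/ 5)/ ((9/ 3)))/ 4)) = 73216/ 9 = 8135.11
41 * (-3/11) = -123/11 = -11.18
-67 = -67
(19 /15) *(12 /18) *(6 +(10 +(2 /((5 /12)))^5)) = 304479712 /140625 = 2165.19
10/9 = 1.11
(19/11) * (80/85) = 304/187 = 1.63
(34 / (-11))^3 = -29.53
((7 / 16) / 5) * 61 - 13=-613 / 80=-7.66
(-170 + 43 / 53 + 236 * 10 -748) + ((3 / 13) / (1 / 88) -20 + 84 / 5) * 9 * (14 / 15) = 1586.52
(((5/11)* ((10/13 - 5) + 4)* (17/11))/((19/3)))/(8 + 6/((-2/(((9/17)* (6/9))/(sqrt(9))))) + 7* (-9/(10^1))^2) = -1300500/676611793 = -0.00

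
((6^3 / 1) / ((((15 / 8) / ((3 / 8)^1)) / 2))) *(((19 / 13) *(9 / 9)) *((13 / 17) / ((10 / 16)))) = 65664 / 425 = 154.50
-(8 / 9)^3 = -512 / 729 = -0.70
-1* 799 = -799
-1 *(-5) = 5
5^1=5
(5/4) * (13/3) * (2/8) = 65/48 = 1.35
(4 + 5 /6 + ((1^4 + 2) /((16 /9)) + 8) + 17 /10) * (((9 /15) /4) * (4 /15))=3893 /6000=0.65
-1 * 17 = -17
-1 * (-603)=603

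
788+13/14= 11045/14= 788.93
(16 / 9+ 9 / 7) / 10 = 193 / 630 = 0.31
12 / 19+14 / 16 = 229 / 152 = 1.51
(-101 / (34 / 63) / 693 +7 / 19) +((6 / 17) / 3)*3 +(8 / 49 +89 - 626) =-186766187 / 348194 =-536.39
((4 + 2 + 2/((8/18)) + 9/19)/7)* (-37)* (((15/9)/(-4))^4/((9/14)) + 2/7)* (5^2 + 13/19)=-68156008027/137549664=-495.50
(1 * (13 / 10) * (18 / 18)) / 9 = 13 / 90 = 0.14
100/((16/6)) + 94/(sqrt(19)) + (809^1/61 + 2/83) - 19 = 94 * sqrt(19)/19 + 321869/10126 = 53.35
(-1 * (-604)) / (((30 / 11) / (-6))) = -6644 / 5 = -1328.80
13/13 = 1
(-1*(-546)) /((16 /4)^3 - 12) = 21 /2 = 10.50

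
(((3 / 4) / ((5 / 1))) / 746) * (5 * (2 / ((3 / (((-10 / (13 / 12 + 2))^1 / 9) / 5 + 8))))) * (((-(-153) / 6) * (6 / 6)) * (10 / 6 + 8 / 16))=12155 / 41403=0.29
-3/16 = -0.19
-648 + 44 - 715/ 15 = -1955/ 3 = -651.67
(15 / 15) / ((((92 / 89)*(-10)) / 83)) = -7387 / 920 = -8.03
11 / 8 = 1.38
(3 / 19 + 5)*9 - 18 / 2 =711 / 19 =37.42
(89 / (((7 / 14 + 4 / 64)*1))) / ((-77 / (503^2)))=-360284816 / 693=-519891.51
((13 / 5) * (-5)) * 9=-117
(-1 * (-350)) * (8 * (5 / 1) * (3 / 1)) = 42000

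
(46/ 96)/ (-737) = -0.00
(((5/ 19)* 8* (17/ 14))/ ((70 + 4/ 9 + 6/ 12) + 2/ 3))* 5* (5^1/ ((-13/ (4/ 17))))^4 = 288000000/ 24056072927341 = 0.00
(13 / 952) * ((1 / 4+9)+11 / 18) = 0.13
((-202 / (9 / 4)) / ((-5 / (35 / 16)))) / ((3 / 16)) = 5656 / 27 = 209.48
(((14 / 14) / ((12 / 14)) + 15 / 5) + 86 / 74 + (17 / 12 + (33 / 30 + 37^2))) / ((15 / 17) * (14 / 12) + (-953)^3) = -51962149 / 32664844661130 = -0.00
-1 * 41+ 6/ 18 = -122/ 3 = -40.67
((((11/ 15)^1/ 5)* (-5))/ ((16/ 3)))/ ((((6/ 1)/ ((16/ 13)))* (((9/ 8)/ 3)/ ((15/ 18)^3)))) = -275/ 6318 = -0.04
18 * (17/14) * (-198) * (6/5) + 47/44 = -7995971/1540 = -5192.19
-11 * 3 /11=-3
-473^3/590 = -105823817/590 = -179362.40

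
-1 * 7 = -7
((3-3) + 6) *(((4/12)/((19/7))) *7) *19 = 98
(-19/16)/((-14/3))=57/224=0.25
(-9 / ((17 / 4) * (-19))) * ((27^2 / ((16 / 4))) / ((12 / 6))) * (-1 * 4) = -13122 / 323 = -40.63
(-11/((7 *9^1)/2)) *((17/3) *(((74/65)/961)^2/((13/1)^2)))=-2048024/124629828502725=-0.00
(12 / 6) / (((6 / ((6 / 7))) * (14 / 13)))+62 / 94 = 2130 / 2303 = 0.92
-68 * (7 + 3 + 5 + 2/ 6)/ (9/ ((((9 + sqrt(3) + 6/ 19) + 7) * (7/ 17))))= -399280/ 513-1288 * sqrt(3)/ 27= -860.95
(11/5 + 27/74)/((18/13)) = 12337/6660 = 1.85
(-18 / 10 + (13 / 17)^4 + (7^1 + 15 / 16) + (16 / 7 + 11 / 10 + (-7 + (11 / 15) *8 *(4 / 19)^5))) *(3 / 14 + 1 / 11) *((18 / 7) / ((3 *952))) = 9365258217235255 / 11885225512260028544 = 0.00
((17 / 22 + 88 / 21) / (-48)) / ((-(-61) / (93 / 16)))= -71083 / 7214592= -0.01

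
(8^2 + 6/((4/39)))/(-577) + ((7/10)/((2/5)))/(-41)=-24129/94628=-0.25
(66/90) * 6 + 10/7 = 204/35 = 5.83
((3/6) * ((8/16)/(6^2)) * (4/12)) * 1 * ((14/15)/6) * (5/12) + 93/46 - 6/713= 66979679/33265728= 2.01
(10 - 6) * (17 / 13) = 68 / 13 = 5.23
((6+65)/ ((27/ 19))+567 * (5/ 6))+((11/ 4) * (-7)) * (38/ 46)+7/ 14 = 1259539/ 2484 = 507.06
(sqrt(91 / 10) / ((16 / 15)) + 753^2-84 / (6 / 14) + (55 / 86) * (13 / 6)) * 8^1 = 3 * sqrt(910) / 4 + 584952446 / 129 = 4534537.71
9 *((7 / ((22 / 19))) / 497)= 171 / 1562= 0.11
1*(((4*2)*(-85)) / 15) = -136 / 3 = -45.33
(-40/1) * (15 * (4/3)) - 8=-808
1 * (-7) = -7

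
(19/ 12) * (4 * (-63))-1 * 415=-814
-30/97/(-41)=30/3977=0.01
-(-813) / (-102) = -271 / 34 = -7.97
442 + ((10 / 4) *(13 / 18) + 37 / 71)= 1135699 / 2556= 444.33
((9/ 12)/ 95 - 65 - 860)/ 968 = -351497/ 367840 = -0.96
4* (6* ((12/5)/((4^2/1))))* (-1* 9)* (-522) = 84564/5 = 16912.80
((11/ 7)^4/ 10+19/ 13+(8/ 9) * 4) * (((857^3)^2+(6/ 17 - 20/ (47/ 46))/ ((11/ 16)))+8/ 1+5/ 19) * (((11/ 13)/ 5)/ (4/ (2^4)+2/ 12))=27886404867494023770199635968/ 30799895945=905405814269351544.40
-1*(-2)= 2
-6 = -6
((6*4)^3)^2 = 191102976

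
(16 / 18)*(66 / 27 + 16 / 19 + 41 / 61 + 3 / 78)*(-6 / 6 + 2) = 4336196 / 1220427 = 3.55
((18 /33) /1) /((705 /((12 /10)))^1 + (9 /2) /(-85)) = 510 /549263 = 0.00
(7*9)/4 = 63/4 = 15.75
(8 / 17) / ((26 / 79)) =316 / 221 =1.43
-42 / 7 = -6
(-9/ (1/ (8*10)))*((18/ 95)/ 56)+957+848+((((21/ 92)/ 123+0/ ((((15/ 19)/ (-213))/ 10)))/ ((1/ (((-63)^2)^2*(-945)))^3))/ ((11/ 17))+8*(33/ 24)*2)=-9461600595564477521662914000.00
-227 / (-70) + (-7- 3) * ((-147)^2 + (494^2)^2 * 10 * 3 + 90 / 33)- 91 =-13756874673853873 / 770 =-17866071005005.03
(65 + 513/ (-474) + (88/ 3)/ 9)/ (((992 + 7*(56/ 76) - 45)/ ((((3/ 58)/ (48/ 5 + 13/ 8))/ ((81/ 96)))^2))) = 1115128422400/ 529940517815905263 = 0.00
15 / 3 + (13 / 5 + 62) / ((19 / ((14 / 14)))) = 42 / 5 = 8.40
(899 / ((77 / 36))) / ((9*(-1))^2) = 3596 / 693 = 5.19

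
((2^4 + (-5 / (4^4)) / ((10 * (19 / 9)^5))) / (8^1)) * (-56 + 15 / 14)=-15598506704471 / 141989421056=-109.86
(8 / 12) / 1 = 2 / 3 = 0.67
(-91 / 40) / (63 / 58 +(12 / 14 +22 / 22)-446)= 1421 / 276740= 0.01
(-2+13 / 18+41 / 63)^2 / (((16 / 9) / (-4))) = -6241 / 7056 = -0.88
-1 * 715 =-715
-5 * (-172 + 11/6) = 5105/6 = 850.83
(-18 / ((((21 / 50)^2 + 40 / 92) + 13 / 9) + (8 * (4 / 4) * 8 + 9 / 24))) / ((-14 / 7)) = 0.14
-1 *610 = -610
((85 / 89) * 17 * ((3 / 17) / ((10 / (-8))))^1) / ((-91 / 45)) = 9180 / 8099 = 1.13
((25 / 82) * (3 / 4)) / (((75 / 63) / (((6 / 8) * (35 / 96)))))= 2205 / 41984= 0.05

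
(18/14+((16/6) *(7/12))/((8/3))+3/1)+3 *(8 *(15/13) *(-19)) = -569243/1092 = -521.28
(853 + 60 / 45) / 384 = 2563 / 1152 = 2.22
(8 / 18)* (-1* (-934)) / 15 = 3736 / 135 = 27.67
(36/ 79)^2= 1296/ 6241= 0.21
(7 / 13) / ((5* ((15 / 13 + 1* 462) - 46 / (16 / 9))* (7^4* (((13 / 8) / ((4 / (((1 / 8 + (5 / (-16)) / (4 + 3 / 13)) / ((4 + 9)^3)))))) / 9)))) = 7614464 / 77993055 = 0.10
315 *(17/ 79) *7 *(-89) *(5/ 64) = -16680825/ 5056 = -3299.21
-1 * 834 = -834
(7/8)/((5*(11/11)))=7/40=0.18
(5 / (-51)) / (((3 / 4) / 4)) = -80 / 153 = -0.52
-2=-2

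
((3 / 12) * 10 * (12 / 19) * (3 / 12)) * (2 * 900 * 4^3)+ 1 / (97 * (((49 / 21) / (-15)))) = 586655145 / 12901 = 45473.62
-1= -1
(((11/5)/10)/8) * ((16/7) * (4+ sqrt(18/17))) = 33 * sqrt(34)/2975+ 44/175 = 0.32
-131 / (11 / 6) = -786 / 11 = -71.45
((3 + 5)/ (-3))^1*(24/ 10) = -32/ 5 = -6.40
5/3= 1.67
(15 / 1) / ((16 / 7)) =105 / 16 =6.56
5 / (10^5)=1 / 20000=0.00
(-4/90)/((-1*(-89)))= -2/4005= -0.00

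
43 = 43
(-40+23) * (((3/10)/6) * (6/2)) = -51/20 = -2.55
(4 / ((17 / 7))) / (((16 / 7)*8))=49 / 544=0.09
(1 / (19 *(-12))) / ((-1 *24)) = 1 / 5472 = 0.00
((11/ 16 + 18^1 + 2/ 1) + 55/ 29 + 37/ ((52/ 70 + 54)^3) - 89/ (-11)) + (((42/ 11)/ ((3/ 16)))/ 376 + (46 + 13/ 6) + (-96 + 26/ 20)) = -24999597459946139/ 1581853698553920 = -15.80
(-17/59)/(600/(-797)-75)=13549/3562125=0.00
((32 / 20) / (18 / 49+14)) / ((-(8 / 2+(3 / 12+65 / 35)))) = -343 / 18810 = -0.02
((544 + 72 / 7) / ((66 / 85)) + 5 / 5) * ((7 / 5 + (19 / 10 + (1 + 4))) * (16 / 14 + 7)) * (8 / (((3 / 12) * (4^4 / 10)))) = 260411587 / 4312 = 60392.30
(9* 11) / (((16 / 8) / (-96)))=-4752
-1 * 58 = -58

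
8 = 8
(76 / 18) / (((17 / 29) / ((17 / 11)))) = 11.13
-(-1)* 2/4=1/2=0.50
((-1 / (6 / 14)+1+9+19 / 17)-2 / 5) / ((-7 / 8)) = -17104 / 1785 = -9.58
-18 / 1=-18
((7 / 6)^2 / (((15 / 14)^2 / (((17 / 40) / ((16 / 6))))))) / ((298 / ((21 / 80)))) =285719 / 1716480000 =0.00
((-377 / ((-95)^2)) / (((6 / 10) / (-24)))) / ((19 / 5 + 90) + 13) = 1508 / 96387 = 0.02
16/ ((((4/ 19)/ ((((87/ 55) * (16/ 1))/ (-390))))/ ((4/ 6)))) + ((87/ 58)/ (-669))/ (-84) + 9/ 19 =-7161687683/ 2544742200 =-2.81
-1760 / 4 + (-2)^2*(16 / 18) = -3928 / 9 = -436.44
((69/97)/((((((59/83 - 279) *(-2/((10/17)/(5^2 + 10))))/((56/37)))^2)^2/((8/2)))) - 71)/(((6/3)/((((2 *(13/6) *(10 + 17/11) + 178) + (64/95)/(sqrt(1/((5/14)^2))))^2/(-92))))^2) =-1756637166931924457926776348626853691065527717117476981/308501390369607587517396192259946762073632501952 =-5694098.06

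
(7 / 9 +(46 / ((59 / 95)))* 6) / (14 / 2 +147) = 236393 / 81774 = 2.89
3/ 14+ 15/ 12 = 41/ 28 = 1.46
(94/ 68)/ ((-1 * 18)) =-47/ 612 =-0.08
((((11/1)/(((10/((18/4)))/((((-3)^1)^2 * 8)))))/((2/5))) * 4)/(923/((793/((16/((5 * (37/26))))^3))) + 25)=458840200500/4922370047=93.22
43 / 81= 0.53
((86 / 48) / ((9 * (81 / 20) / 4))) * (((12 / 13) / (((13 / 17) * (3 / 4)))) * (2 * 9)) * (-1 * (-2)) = 467840 / 41067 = 11.39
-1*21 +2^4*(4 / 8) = -13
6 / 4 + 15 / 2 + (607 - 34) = 582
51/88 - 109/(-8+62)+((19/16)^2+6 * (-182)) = -83029135/76032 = -1092.03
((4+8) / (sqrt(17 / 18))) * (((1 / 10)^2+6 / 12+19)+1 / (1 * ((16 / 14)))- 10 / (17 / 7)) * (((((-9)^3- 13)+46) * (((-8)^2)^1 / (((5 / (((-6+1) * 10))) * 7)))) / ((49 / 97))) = 2150796215808 * sqrt(34) / 495635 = 25303276.14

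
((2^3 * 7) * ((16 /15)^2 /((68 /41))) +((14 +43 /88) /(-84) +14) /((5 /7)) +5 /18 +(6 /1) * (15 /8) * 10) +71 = 108409001 /448800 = 241.55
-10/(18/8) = -40/9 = -4.44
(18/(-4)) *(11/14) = -99/28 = -3.54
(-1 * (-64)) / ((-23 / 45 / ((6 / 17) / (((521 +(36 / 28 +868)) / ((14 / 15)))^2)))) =-0.00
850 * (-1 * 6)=-5100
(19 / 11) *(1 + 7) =152 / 11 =13.82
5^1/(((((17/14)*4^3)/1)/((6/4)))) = 105/1088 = 0.10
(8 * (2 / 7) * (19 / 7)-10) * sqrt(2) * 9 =-1674 * sqrt(2) / 49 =-48.31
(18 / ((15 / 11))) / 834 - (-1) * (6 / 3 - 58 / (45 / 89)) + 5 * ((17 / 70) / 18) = -19725637 / 175140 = -112.63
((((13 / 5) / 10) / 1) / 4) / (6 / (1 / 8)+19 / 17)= 221 / 167000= 0.00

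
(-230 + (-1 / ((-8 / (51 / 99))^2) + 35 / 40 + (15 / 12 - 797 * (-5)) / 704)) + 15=-58117225 / 278784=-208.47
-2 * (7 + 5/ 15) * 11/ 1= -484/ 3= -161.33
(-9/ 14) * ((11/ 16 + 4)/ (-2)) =675/ 448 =1.51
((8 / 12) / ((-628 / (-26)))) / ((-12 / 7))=-91 / 5652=-0.02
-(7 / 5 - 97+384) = -288.40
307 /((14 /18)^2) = 24867 /49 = 507.49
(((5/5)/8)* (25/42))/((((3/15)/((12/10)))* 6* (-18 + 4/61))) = -0.00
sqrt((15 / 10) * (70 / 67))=sqrt(7035) / 67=1.25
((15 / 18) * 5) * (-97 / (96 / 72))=-2425 / 8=-303.12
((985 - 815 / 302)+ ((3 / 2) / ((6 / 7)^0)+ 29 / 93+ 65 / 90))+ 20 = 84665419 / 84258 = 1004.84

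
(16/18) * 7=56/9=6.22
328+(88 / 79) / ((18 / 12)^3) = 328.33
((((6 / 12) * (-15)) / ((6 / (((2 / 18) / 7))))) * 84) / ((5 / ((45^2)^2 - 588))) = -1366679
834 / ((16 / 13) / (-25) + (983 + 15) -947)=271050 / 16559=16.37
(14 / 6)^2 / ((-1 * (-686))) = 1 / 126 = 0.01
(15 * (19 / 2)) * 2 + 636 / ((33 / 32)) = 9919 / 11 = 901.73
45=45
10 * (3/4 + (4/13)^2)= 2855/338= 8.45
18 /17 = 1.06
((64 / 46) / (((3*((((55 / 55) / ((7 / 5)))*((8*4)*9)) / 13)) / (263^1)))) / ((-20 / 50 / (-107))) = 2560831 / 1242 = 2061.86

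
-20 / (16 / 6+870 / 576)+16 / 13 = -18544 / 5213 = -3.56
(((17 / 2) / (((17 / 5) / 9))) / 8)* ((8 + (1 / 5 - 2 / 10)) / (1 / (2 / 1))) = 45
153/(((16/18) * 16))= 1377/128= 10.76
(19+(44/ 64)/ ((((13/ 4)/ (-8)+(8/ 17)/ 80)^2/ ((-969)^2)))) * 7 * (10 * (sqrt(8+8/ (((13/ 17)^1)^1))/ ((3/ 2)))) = 807504739.06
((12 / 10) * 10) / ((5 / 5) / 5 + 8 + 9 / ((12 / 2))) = 120 / 97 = 1.24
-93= -93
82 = 82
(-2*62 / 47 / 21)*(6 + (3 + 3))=-496 / 329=-1.51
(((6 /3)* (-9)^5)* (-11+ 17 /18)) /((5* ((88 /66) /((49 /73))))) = 174568527 /1460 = 119567.48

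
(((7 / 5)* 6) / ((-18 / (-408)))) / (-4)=-47.60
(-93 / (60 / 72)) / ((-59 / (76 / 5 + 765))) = 2176758 / 1475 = 1475.77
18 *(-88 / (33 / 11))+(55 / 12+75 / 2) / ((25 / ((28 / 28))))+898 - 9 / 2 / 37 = 824867 / 2220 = 371.56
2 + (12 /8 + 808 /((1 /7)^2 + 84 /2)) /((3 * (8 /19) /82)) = 66595051 /49416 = 1347.64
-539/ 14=-77/ 2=-38.50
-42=-42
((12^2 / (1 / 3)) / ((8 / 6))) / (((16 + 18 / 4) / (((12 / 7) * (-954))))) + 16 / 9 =-66760144 / 2583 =-25845.97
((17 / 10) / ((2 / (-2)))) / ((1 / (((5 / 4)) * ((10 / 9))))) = -85 / 36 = -2.36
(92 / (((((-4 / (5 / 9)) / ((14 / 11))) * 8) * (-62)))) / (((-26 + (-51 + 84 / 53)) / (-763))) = 4650485 / 14019192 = 0.33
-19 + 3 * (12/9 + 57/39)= -138/13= -10.62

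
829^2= 687241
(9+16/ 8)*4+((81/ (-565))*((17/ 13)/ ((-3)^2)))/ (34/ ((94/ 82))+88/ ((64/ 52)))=3073104238/ 69843605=44.00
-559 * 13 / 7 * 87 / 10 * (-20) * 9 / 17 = 11380122 / 119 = 95631.28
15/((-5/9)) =-27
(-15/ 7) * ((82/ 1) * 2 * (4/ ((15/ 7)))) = -656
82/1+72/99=910/11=82.73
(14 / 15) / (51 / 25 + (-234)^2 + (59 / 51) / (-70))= 16660 / 977430719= 0.00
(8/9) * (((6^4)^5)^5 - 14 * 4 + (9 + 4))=5226548988000567248773522137264462564297149683783638972344575730955977131818664/9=580727665333396360974835800000000000000000000000000000000000000000000000000000.00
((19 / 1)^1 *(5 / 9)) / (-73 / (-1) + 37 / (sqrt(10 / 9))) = 69350 / 368721 - 3515 *sqrt(10) / 122907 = 0.10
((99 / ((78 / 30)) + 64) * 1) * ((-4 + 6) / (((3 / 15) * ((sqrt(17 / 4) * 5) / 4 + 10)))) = 339712 / 3107 - 21232 * sqrt(17) / 3107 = 81.16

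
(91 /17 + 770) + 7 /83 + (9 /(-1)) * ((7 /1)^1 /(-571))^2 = 775.44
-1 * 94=-94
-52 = -52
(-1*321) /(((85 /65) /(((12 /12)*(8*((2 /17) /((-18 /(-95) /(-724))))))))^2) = -5474882453580800 /2255067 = -2427813654.13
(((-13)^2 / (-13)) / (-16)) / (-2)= -13 / 32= -0.41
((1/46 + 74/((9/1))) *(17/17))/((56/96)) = 6826/483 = 14.13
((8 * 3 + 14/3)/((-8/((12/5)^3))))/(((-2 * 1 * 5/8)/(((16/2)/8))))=24768/625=39.63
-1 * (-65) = 65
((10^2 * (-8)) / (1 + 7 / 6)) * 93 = -446400 / 13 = -34338.46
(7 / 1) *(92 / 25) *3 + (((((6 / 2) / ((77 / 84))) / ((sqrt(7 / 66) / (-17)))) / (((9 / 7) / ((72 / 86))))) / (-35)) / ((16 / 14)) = 306 *sqrt(462) / 2365 + 1932 / 25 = 80.06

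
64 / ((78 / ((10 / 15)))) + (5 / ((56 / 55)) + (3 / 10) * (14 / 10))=962771 / 163800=5.88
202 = 202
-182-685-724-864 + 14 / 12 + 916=-9227 / 6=-1537.83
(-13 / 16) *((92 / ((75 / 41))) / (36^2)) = -12259 / 388800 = -0.03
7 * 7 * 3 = 147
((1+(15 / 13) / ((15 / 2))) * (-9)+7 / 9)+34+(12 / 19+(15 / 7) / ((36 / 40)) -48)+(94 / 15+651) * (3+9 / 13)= 187217228 / 77805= 2406.24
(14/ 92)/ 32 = 7/ 1472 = 0.00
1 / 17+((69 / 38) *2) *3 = 3538 / 323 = 10.95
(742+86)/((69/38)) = 456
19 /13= 1.46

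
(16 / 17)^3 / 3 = 4096 / 14739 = 0.28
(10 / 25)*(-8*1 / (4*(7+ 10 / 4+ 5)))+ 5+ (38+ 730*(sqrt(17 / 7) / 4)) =327.35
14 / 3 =4.67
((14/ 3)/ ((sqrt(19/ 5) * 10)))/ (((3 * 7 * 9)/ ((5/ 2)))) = sqrt(95)/ 3078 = 0.00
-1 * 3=-3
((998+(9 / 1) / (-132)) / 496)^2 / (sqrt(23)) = 1928000281* sqrt(23) / 10954600448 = 0.84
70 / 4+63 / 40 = 763 / 40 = 19.08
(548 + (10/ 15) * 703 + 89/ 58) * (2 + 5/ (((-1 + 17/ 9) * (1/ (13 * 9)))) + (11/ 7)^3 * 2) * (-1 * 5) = -541150400655/ 159152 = -3400211.12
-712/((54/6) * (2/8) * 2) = -1424/9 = -158.22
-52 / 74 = -26 / 37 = -0.70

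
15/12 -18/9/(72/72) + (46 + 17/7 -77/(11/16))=-1801/28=-64.32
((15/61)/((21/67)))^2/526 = 112225/95905054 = 0.00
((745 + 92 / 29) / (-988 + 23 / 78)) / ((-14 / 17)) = 14385111 / 15639323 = 0.92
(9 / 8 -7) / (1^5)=-47 / 8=-5.88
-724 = -724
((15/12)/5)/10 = 1/40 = 0.02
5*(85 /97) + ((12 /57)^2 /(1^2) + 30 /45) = 534965 /105051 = 5.09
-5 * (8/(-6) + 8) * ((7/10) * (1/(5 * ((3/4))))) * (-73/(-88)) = -511/99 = -5.16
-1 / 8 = -0.12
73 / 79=0.92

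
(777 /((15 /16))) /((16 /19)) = 4921 /5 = 984.20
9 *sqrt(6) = 22.05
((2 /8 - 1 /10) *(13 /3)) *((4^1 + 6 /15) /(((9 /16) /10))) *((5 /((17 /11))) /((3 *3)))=25168 /1377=18.28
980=980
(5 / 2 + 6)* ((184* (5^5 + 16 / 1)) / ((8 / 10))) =6140655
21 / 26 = 0.81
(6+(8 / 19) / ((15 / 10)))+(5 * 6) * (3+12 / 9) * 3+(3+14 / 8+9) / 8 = 725951 / 1824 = 398.00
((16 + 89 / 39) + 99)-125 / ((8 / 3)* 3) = 31717 / 312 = 101.66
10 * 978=9780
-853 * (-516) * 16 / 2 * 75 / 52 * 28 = 1848621600 / 13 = 142201661.54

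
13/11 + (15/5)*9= 310/11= 28.18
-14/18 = -7/9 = -0.78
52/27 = 1.93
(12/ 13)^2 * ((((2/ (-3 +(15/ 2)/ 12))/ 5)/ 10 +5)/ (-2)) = -170424/ 80275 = -2.12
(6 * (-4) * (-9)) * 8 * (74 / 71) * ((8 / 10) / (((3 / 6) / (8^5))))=33520877568 / 355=94425007.23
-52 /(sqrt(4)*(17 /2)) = -52 /17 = -3.06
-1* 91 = -91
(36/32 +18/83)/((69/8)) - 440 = -839663/1909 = -439.84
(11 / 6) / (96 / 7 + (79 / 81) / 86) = 89397 / 669289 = 0.13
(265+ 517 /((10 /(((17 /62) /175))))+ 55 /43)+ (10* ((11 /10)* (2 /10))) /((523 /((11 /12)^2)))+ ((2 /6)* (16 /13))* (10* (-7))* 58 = -1597899867298447 /1141946442000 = -1399.28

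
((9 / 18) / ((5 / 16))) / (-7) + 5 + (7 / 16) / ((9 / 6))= 4253 / 840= 5.06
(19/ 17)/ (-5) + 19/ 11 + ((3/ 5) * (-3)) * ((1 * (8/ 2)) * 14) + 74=-23652/ 935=-25.30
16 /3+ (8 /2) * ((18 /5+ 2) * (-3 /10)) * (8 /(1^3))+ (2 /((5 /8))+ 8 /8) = -3317 /75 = -44.23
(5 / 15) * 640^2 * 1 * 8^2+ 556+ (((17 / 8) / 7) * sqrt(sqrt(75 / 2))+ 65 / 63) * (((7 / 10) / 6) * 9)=51 * 2^(3 / 4) * 3^(1 / 4) * sqrt(5) / 320+ 104864285 / 12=8738691.21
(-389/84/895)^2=151321/5652032400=0.00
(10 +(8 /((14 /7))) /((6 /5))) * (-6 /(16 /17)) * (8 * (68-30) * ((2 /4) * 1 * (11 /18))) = -71060 /9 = -7895.56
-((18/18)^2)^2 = -1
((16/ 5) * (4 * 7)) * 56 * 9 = 225792/ 5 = 45158.40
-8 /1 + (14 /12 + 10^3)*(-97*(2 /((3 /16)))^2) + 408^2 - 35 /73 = -21450126473 /1971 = -10882864.78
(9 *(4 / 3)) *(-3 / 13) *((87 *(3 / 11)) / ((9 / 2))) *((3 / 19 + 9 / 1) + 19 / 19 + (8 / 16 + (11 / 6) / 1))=-495552 / 2717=-182.39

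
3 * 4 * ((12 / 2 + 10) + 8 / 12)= 200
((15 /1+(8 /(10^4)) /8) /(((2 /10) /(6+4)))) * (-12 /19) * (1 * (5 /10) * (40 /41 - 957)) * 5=1132141.69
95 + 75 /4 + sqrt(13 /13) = 114.75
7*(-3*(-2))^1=42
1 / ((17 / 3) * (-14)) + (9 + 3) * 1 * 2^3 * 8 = 182781 / 238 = 767.99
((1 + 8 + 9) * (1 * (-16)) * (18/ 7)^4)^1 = -30233088/ 2401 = -12591.87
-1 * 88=-88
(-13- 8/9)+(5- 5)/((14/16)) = -125/9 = -13.89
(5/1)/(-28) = -5/28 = -0.18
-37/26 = -1.42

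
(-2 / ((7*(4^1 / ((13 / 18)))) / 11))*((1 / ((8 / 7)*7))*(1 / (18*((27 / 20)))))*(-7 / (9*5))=143 / 314928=0.00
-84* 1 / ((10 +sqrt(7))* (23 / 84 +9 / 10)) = -117600 / 15283 +11760* sqrt(7) / 15283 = -5.66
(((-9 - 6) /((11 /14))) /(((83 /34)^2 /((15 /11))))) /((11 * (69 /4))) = -4855200 /210892957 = -0.02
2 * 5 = 10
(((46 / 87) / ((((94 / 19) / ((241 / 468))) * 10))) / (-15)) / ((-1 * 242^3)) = 105317 / 4068181500926400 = 0.00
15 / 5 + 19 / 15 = 64 / 15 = 4.27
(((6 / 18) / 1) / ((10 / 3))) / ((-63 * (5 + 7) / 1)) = -1 / 7560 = -0.00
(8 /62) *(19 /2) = 38 /31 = 1.23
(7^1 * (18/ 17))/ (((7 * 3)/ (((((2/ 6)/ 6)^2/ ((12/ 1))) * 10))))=5/ 5508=0.00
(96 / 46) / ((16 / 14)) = 42 / 23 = 1.83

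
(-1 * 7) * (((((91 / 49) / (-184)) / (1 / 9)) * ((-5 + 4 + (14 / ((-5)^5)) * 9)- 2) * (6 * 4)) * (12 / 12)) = -3334851 / 71875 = -46.40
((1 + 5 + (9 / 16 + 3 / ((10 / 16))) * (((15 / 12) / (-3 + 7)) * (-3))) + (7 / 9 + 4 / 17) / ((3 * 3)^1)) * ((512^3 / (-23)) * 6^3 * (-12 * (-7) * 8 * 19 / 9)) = -6828937468444672 / 3519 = -1940590357614.29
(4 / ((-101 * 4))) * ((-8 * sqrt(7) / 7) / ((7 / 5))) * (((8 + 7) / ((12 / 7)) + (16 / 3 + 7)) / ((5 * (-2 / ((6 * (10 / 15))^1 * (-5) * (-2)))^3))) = -4048000 * sqrt(7) / 14847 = -721.36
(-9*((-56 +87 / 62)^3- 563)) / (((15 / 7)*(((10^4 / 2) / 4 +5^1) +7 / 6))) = 2451977028207 / 4490695340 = 546.01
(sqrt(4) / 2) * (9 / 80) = 9 / 80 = 0.11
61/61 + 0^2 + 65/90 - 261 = -4667/18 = -259.28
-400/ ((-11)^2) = -400/ 121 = -3.31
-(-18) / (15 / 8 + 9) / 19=48 / 551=0.09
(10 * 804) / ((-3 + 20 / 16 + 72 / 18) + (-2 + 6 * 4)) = 32160 / 97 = 331.55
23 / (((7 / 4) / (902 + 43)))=12420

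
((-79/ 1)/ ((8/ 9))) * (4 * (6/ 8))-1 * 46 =-2501/ 8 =-312.62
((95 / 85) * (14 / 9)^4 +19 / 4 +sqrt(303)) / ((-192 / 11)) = -11 * sqrt(303) / 192 -55427009 / 85660416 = -1.64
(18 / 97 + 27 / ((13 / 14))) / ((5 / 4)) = 29520 / 1261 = 23.41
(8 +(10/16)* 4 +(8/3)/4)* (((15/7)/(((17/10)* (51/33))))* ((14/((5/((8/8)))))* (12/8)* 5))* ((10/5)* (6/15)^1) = 44220/289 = 153.01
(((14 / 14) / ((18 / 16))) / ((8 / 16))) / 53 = 0.03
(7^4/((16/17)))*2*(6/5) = 122451/20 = 6122.55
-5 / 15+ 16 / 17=31 / 51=0.61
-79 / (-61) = 79 / 61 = 1.30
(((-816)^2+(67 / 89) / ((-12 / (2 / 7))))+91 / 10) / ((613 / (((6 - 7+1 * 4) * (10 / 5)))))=12445018384 / 1909495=6517.44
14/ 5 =2.80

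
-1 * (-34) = 34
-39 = -39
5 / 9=0.56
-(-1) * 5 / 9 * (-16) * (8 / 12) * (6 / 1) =-320 / 9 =-35.56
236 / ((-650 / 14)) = -1652 / 325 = -5.08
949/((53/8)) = 7592/53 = 143.25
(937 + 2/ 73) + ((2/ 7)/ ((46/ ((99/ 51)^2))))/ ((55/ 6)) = 937.03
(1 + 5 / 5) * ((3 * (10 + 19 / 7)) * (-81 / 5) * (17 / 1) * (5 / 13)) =-735318 / 91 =-8080.42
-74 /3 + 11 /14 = -1003 /42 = -23.88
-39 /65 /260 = -3 /1300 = -0.00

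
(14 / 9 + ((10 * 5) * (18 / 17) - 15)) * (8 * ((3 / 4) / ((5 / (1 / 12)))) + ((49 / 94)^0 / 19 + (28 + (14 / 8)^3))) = 1231279379 / 930240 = 1323.61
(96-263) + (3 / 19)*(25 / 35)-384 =-73268 / 133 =-550.89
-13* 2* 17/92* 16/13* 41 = -5576/23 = -242.43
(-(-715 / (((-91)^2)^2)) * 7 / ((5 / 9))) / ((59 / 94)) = 9306 / 44460689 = 0.00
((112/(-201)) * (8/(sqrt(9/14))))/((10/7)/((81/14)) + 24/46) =-23184 * sqrt(14)/11993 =-7.23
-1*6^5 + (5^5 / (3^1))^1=-20203 / 3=-6734.33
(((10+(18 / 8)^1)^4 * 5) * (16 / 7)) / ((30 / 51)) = 437507.22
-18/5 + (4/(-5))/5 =-94/25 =-3.76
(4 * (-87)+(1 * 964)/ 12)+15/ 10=-1597/ 6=-266.17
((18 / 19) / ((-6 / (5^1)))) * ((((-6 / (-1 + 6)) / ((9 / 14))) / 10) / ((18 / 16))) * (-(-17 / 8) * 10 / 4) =119 / 171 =0.70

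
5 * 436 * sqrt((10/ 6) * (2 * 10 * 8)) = 43600 * sqrt(6)/ 3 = 35599.25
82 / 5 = 16.40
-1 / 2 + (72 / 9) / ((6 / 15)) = 39 / 2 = 19.50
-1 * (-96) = 96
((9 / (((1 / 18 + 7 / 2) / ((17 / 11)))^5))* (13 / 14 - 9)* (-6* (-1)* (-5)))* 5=6394982647866075 / 37827823796224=169.05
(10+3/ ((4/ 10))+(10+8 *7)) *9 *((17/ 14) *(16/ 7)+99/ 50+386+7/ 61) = 87798588183/ 298900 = 293739.00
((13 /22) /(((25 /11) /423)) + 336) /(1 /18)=200691 /25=8027.64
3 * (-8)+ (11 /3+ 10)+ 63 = 158 /3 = 52.67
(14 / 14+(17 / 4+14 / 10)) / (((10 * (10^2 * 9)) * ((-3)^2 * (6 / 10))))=133 / 972000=0.00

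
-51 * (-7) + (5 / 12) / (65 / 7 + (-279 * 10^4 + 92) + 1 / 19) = 1589606139583 / 4452678264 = 357.00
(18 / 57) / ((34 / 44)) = 132 / 323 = 0.41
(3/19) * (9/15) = 9/95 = 0.09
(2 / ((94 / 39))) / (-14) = -39 / 658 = -0.06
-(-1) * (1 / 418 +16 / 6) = 3347 / 1254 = 2.67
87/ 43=2.02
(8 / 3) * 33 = 88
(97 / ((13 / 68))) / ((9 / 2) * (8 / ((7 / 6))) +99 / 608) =28072576 / 1716273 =16.36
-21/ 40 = -0.52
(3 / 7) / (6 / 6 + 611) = 1 / 1428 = 0.00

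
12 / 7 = 1.71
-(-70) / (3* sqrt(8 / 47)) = 35* sqrt(94) / 6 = 56.56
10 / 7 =1.43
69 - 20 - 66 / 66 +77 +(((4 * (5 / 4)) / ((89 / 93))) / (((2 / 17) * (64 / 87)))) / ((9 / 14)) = 1246905 / 5696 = 218.91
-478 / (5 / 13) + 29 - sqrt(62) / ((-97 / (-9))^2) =-6069 / 5 - 81*sqrt(62) / 9409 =-1213.87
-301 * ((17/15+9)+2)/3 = -54782/45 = -1217.38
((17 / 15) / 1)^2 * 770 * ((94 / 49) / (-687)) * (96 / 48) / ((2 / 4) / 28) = -9562432 / 30915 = -309.31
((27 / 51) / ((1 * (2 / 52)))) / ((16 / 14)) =819 / 68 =12.04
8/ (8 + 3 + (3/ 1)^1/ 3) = 0.67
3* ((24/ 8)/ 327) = 3/ 109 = 0.03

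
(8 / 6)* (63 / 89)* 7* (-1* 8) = -4704 / 89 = -52.85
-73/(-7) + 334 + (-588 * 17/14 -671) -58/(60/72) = -38856/35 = -1110.17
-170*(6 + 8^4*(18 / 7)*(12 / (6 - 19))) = 150312300 / 91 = 1651783.52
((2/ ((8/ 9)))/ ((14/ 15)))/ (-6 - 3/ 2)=-9/ 28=-0.32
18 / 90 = 0.20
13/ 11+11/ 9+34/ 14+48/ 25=116989/ 17325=6.75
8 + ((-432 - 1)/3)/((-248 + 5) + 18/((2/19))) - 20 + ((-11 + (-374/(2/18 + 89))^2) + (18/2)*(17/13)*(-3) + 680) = 289571013253/451529208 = 641.31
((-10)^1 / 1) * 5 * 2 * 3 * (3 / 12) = -75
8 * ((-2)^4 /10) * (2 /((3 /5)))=128 /3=42.67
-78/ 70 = -39/ 35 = -1.11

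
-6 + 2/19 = -112/19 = -5.89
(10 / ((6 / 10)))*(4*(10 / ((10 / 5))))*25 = 25000 / 3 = 8333.33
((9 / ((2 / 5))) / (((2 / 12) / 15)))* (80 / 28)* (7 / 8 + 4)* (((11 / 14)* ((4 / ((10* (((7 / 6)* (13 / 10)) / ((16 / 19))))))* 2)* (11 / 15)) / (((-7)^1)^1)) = -47044800 / 45619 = -1031.25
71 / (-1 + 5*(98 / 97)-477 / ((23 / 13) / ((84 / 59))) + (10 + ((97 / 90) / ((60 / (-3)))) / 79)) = -1328952709800 / 6921762293413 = -0.19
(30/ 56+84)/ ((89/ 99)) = 234333/ 2492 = 94.03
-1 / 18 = -0.06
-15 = -15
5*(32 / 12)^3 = 2560 / 27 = 94.81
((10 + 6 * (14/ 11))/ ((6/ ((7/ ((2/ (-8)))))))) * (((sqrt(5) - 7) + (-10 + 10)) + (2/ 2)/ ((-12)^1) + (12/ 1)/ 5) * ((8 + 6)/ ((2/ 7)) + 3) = 9921548/ 495 - 141232 * sqrt(5)/ 33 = 10473.70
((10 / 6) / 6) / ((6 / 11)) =55 / 108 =0.51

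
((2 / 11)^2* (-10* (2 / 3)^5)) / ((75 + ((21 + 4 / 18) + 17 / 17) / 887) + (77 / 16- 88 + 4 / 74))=134426624 / 25038121383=0.01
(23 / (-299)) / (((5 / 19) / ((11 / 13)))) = -0.25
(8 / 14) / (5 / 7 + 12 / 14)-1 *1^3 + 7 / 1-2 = 48 / 11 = 4.36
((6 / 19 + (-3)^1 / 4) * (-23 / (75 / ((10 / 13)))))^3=16194277 / 15069223000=0.00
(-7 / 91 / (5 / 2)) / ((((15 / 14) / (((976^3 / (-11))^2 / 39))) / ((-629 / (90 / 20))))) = 30446514249525964570624 / 41409225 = 735259214571776.33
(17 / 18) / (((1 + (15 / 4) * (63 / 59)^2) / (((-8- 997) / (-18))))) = 10.00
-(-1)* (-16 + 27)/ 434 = 11/ 434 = 0.03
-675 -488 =-1163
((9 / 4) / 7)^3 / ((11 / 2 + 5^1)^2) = 81 / 268912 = 0.00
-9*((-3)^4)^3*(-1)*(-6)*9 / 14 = -129140163 / 7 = -18448594.71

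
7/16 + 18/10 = 179/80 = 2.24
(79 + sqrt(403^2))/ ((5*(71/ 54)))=26028/ 355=73.32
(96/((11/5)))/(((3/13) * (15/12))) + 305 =5019/11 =456.27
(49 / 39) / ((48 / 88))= 539 / 234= 2.30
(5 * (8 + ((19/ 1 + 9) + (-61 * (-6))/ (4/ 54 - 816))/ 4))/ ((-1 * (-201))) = 0.37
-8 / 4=-2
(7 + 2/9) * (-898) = -6485.56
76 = 76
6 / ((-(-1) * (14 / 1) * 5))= 3 / 35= 0.09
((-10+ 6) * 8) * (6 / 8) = -24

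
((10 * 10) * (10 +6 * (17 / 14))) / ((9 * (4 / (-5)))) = -15125 / 63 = -240.08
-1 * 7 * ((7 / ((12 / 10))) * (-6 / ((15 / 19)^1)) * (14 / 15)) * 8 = 104272 / 45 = 2317.16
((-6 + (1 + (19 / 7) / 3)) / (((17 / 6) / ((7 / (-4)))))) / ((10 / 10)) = 43 / 17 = 2.53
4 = 4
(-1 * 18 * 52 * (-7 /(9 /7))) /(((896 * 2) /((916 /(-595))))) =-2977 /680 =-4.38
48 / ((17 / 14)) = 672 / 17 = 39.53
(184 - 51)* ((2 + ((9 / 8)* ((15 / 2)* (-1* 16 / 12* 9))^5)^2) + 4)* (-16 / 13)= -93907820879932500012768 / 13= -7223678529225576924059.08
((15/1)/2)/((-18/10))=-25/6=-4.17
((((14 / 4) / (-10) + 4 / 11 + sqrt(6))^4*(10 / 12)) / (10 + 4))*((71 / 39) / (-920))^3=-0.00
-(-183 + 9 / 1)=174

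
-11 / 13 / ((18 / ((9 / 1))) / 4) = -22 / 13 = -1.69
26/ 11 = 2.36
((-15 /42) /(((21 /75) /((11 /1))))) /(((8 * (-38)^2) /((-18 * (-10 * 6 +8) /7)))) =-0.16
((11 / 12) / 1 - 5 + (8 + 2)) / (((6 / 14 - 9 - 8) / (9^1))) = -1491 / 464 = -3.21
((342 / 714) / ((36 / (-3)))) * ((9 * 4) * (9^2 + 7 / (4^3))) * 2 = -887661 / 3808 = -233.10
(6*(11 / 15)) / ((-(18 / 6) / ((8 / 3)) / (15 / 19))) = -3.09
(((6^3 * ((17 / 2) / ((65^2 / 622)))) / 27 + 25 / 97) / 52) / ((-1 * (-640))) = 4208337 / 13638976000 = 0.00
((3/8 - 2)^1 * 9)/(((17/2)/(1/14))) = -117/952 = -0.12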